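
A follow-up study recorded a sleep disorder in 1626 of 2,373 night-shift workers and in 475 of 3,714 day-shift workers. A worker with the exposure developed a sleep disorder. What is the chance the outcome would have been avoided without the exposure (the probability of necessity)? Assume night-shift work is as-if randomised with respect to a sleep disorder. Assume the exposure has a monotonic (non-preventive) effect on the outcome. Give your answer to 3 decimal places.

PN ≈ 0.813

p₁ = P(outcome | exposed) = 1626/2373 = 0.68521
p₀ = P(outcome | unexposed) = 475/3714 = 0.12789
Under exogeneity and monotonicity, PN = (p₁ − p₀) / p₁.
PN = (0.68521 − 0.12789) / 0.68521 = 0.55731 / 0.68521 ≈ 0.8133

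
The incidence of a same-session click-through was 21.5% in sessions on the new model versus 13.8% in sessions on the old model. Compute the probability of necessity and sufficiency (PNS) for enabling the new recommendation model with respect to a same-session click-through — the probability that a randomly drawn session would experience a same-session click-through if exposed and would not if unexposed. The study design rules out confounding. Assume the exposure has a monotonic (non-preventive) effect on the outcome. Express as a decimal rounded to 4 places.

p₁ = 0.215, p₀ = 0.138.
Under exogeneity and monotonicity, PNS = p₁ − p₀.
PNS = 0.215 − 0.138 = 0.077

PNS ≈ 0.0770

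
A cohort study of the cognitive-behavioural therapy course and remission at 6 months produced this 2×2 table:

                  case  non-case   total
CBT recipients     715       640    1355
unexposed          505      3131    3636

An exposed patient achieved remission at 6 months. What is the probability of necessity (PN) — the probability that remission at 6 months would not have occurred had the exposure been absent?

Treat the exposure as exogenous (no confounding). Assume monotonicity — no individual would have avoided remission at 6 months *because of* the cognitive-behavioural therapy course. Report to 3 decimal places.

p₁ = P(outcome | exposed) = 715/1355 = 0.52768
p₀ = P(outcome | unexposed) = 505/3636 = 0.13889
Under exogeneity and monotonicity, PN = (p₁ − p₀) / p₁.
PN = (0.52768 − 0.13889) / 0.52768 = 0.38879 / 0.52768 ≈ 0.7368

PN ≈ 0.737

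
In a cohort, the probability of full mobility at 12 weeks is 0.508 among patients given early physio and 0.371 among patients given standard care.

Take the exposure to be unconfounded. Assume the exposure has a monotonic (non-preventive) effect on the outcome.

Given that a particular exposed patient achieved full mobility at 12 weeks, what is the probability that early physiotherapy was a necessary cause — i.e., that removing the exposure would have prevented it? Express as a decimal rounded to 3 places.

Let p₁ = 0.508, p₀ = 0.371.
Under exogeneity and monotonicity, PN = (p₁ − p₀) / p₁.
PN = (0.508 − 0.371) / 0.508 = 0.137 / 0.508 ≈ 0.2697

PN ≈ 0.270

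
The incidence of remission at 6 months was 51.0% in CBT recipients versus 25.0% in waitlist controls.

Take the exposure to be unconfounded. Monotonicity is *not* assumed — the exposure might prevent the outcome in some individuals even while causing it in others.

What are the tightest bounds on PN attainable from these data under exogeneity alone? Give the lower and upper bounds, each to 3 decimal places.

0.510 ≤ PN ≤ 1.000

p₁ = 0.51, p₀ = 0.25.
Under exogeneity alone the bounds on PN are max{0,(p₁−p₀)/p₁} ≤ PN ≤ min{1,(1−p₀)/p₁}.
  lower = (p₁ − p₀)/p₁ = 0.26 / 0.51 ≈ 0.5098
  upper = min{1, (1 − p₀)/p₁} = 0.75 / 0.51 ≈ 1.4706 → capped at 1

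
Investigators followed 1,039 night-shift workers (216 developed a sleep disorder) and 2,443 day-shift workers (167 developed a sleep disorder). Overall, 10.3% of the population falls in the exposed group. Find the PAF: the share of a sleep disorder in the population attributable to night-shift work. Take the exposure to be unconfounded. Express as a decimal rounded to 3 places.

p₁ = P(outcome | exposed) = 216/1039 = 0.20789
p₀ = P(outcome | unexposed) = 167/2443 = 0.068359
Overall risk P(Y=1) = π·p₁ + (1−π)·p₀ = 0.103×0.20789 + 0.897×0.068359 = 0.082731.
Under exogeneity, PAF = [P(Y=1) − p₀] / P(Y=1).
PAF = (0.082731 − 0.068359) / 0.082731 ≈ 0.1737

PAF ≈ 0.174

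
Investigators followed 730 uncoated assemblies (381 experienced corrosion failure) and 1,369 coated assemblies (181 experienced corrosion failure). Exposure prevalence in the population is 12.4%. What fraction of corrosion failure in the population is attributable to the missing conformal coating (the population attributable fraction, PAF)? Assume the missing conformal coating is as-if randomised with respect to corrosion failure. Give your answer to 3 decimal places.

PAF ≈ 0.268

p₁ = P(outcome | exposed) = 381/730 = 0.52192
p₀ = P(outcome | unexposed) = 181/1369 = 0.13221
Overall risk P(Y=1) = π·p₁ + (1−π)·p₀ = 0.124×0.52192 + 0.876×0.13221 = 0.18054.
Under exogeneity, PAF = [P(Y=1) − p₀] / P(Y=1).
PAF = (0.18054 − 0.13221) / 0.18054 ≈ 0.2677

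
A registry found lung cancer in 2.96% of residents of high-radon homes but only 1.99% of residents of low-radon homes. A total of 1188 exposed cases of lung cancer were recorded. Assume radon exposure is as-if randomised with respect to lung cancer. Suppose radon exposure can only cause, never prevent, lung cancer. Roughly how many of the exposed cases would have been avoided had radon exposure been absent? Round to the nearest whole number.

about 389 cases

p₁ = 0.0296, p₀ = 0.0199.
PN = (p₁ − p₀)/p₁ = (0.0296 − 0.0199) / 0.0296 ≈ 0.32770.
Attributable cases ≈ PN × (exposed cases) = 0.32770 × 1188 ≈ 389.31.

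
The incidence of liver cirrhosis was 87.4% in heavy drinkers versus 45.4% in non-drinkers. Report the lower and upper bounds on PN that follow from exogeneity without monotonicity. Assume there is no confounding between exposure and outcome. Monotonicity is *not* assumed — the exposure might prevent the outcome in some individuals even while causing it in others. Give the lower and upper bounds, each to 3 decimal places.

p₁ = 0.874, p₀ = 0.454.
Under exogeneity alone the bounds on PN are max{0,(p₁−p₀)/p₁} ≤ PN ≤ min{1,(1−p₀)/p₁}.
  lower = (p₁ − p₀)/p₁ = 0.42 / 0.874 ≈ 0.4805
  upper = min{1, (1 − p₀)/p₁} = 0.546 / 0.874 ≈ 0.6247

0.481 ≤ PN ≤ 0.625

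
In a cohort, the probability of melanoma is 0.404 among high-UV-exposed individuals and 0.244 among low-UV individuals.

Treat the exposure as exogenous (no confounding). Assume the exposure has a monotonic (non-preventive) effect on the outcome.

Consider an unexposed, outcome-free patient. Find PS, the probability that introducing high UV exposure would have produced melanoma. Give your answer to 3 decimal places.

Let p₁ = 0.404, p₀ = 0.244.
Under exogeneity and monotonicity, PS = (p₁ − p₀) / (1 − p₀).
PS = (0.404 − 0.244) / (1 − 0.244) = 0.16 / 0.756 ≈ 0.2116

PS ≈ 0.212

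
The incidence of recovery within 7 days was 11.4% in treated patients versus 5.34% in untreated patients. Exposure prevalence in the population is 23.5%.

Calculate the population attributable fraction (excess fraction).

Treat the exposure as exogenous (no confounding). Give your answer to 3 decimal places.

p₁ = 0.114, p₀ = 0.0534.
Overall risk P(Y=1) = π·p₁ + (1−π)·p₀ = 0.235×0.114 + 0.765×0.0534 = 0.067641.
Under exogeneity, PAF = [P(Y=1) − p₀] / P(Y=1).
PAF = (0.067641 − 0.0534) / 0.067641 ≈ 0.2105

PAF ≈ 0.211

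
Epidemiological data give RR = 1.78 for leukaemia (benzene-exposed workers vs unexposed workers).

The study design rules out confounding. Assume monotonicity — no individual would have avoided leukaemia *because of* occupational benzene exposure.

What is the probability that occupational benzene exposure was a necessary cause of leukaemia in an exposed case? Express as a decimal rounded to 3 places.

PN ≈ 0.438

Under exogeneity and monotonicity, PN = (RR − 1) / RR = 1 − 1/RR.
PN = (1.78 − 1) / 1.78 = 0.78 / 1.78 ≈ 0.4382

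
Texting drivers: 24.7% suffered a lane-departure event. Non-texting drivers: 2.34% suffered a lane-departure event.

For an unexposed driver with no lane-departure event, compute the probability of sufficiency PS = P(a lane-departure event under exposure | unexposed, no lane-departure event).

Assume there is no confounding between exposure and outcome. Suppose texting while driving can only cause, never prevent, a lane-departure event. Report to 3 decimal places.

p₁ = 0.247, p₀ = 0.0234.
Under exogeneity and monotonicity, PS = (p₁ − p₀) / (1 − p₀).
PS = (0.247 − 0.0234) / (1 − 0.0234) = 0.2236 / 0.9766 ≈ 0.2290

PS ≈ 0.229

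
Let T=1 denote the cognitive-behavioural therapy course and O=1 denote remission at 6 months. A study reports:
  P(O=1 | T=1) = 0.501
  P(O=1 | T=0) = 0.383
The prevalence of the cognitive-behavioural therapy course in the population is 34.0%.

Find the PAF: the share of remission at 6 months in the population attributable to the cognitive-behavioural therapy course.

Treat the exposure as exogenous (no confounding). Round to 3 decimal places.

PAF ≈ 0.095

Let p₁ = 0.501, p₀ = 0.383.
Overall risk P(Y=1) = π·p₁ + (1−π)·p₀ = 0.34×0.501 + 0.66×0.383 = 0.42312.
Under exogeneity, PAF = [P(Y=1) − p₀] / P(Y=1).
PAF = (0.42312 − 0.383) / 0.42312 ≈ 0.0948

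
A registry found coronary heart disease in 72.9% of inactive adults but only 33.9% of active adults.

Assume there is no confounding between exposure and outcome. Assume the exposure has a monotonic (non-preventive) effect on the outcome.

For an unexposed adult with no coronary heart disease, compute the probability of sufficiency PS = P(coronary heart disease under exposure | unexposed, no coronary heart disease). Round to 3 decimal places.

p₁ = 0.729, p₀ = 0.339.
Under exogeneity and monotonicity, PS = (p₁ − p₀) / (1 − p₀).
PS = (0.729 − 0.339) / (1 − 0.339) = 0.39 / 0.661 ≈ 0.5900

PS ≈ 0.590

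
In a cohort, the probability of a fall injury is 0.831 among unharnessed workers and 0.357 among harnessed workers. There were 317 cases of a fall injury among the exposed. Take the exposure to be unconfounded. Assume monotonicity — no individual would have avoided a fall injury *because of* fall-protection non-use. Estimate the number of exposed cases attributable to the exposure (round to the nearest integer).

about 181 cases

Let p₁ = 0.831, p₀ = 0.357.
PN = (p₁ − p₀)/p₁ = (0.831 − 0.357) / 0.831 ≈ 0.57040.
Attributable cases ≈ PN × (exposed cases) = 0.57040 × 317 ≈ 180.82.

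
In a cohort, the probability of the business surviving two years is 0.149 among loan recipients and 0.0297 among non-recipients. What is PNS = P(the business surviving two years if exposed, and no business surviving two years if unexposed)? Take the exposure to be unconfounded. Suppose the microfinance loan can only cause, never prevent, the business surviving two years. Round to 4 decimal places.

PNS ≈ 0.1193

Let p₁ = 0.149, p₀ = 0.0297.
Under exogeneity and monotonicity, PNS = p₁ − p₀.
PNS = 0.149 − 0.0297 = 0.1193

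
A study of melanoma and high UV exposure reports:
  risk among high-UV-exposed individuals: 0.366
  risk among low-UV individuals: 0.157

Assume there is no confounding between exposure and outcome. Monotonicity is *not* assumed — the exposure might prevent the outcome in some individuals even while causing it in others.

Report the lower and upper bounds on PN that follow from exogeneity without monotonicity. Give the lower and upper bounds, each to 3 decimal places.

Let p₁ = 0.366, p₀ = 0.157.
Under exogeneity alone the bounds on PN are max{0,(p₁−p₀)/p₁} ≤ PN ≤ min{1,(1−p₀)/p₁}.
  lower = (p₁ − p₀)/p₁ = 0.209 / 0.366 ≈ 0.5710
  upper = min{1, (1 − p₀)/p₁} = 0.843 / 0.366 ≈ 2.3033 → capped at 1

0.571 ≤ PN ≤ 1.000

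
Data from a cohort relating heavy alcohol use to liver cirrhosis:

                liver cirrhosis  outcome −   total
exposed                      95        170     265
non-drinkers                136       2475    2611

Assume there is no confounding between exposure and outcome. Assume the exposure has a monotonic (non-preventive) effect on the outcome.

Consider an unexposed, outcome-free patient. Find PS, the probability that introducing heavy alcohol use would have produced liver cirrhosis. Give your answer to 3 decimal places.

PS ≈ 0.323

p₁ = P(outcome | exposed) = 95/265 = 0.35849
p₀ = P(outcome | unexposed) = 136/2611 = 0.052087
Under exogeneity and monotonicity, PS = (p₁ − p₀) / (1 − p₀).
PS = (0.35849 − 0.052087) / (1 − 0.052087) = 0.3064 / 0.94791 ≈ 0.3232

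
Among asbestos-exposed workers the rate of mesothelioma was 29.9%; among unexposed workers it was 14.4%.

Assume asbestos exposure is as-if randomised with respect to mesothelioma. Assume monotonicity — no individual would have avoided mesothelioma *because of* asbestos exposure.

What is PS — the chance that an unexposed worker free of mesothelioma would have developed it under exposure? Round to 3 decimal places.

PS ≈ 0.181

p₁ = 0.299, p₀ = 0.144.
Under exogeneity and monotonicity, PS = (p₁ − p₀) / (1 − p₀).
PS = (0.299 − 0.144) / (1 − 0.144) = 0.155 / 0.856 ≈ 0.1811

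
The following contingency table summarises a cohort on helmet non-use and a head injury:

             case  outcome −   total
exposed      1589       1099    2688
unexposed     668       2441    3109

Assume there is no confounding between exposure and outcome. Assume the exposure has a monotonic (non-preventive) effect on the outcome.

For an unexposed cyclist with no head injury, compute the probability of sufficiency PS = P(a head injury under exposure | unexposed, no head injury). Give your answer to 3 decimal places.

p₁ = P(outcome | exposed) = 1589/2688 = 0.59115
p₀ = P(outcome | unexposed) = 668/3109 = 0.21486
Under exogeneity and monotonicity, PS = (p₁ − p₀) / (1 − p₀).
PS = (0.59115 − 0.21486) / (1 − 0.21486) = 0.37629 / 0.78514 ≈ 0.4793

PS ≈ 0.479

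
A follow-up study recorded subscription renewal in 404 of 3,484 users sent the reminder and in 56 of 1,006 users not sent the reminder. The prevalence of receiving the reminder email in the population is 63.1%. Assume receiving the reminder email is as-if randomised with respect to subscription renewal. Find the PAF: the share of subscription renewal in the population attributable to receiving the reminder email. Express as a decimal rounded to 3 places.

p₁ = P(outcome | exposed) = 404/3484 = 0.11596
p₀ = P(outcome | unexposed) = 56/1006 = 0.055666
Overall risk P(Y=1) = π·p₁ + (1−π)·p₀ = 0.631×0.11596 + 0.369×0.055666 = 0.093711.
Under exogeneity, PAF = [P(Y=1) − p₀] / P(Y=1).
PAF = (0.093711 − 0.055666) / 0.093711 ≈ 0.4060

PAF ≈ 0.406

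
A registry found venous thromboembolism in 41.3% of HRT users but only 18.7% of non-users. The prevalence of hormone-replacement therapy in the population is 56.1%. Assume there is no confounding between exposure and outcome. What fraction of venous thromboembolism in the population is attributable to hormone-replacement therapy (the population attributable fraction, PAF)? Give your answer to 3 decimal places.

PAF ≈ 0.404

p₁ = 0.413, p₀ = 0.187.
Overall risk P(Y=1) = π·p₁ + (1−π)·p₀ = 0.561×0.413 + 0.439×0.187 = 0.31379.
Under exogeneity, PAF = [P(Y=1) − p₀] / P(Y=1).
PAF = (0.31379 − 0.187) / 0.31379 ≈ 0.4041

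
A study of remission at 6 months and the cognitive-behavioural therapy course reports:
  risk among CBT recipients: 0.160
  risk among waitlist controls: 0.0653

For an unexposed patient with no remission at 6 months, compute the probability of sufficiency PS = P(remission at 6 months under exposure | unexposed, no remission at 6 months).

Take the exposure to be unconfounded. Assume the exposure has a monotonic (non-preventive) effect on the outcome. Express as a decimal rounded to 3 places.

PS ≈ 0.101

Let p₁ = 0.16, p₀ = 0.0653.
Under exogeneity and monotonicity, PS = (p₁ − p₀) / (1 − p₀).
PS = (0.16 − 0.0653) / (1 − 0.0653) = 0.0947 / 0.9347 ≈ 0.1013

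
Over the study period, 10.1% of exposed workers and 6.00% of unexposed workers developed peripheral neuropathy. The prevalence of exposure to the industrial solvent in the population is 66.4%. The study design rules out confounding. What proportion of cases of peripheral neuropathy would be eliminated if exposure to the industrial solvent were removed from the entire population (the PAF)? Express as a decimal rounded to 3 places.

p₁ = 0.101, p₀ = 0.06.
Overall risk P(Y=1) = π·p₁ + (1−π)·p₀ = 0.664×0.101 + 0.336×0.06 = 0.087224.
Under exogeneity, PAF = [P(Y=1) − p₀] / P(Y=1).
PAF = (0.087224 − 0.06) / 0.087224 ≈ 0.3121

PAF ≈ 0.312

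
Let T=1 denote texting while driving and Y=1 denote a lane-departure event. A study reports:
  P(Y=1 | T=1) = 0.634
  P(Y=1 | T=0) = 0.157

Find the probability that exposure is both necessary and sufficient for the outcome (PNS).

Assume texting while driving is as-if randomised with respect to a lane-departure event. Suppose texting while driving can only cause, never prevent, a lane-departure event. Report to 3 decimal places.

Let p₁ = 0.634, p₀ = 0.157.
Under exogeneity and monotonicity, PNS = p₁ − p₀.
PNS = 0.634 − 0.157 = 0.477

PNS ≈ 0.477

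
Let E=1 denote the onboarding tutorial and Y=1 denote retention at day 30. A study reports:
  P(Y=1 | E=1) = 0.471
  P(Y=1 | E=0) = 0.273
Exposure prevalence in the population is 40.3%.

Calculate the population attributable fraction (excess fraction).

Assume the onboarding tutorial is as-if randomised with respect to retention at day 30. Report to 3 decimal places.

PAF ≈ 0.226

Let p₁ = 0.471, p₀ = 0.273.
Overall risk P(Y=1) = π·p₁ + (1−π)·p₀ = 0.403×0.471 + 0.597×0.273 = 0.35279.
Under exogeneity, PAF = [P(Y=1) − p₀] / P(Y=1).
PAF = (0.35279 − 0.273) / 0.35279 ≈ 0.2262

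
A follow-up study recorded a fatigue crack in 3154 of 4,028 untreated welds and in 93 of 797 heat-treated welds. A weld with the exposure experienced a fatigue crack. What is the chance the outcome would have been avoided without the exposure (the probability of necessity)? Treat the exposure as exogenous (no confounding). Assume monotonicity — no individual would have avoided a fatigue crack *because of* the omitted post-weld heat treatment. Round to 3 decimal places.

PN ≈ 0.851

p₁ = P(outcome | exposed) = 3154/4028 = 0.78302
p₀ = P(outcome | unexposed) = 93/797 = 0.11669
Under exogeneity and monotonicity, PN = (p₁ − p₀) / p₁.
PN = (0.78302 − 0.11669) / 0.78302 = 0.66633 / 0.78302 ≈ 0.8510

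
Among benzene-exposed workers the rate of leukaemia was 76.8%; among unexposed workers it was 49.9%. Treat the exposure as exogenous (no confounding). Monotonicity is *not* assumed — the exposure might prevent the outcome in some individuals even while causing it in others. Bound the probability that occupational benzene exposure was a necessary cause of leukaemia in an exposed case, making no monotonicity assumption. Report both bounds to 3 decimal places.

p₁ = 0.768, p₀ = 0.499.
Under exogeneity alone the bounds on PN are max{0,(p₁−p₀)/p₁} ≤ PN ≤ min{1,(1−p₀)/p₁}.
  lower = (p₁ − p₀)/p₁ = 0.269 / 0.768 ≈ 0.3503
  upper = min{1, (1 − p₀)/p₁} = 0.501 / 0.768 ≈ 0.6523

0.350 ≤ PN ≤ 0.652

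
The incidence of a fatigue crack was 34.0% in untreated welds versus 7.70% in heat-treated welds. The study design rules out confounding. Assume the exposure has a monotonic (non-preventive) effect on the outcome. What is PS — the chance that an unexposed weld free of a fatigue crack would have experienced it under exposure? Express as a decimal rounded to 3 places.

PS ≈ 0.285

p₁ = 0.34, p₀ = 0.077.
Under exogeneity and monotonicity, PS = (p₁ − p₀) / (1 − p₀).
PS = (0.34 − 0.077) / (1 − 0.077) = 0.263 / 0.923 ≈ 0.2849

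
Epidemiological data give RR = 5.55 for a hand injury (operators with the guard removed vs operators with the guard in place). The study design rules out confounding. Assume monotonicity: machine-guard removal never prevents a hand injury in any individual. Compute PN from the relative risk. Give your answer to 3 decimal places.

PN ≈ 0.820

Under exogeneity and monotonicity, PN = (RR − 1) / RR = 1 − 1/RR.
PN = (5.55 − 1) / 5.55 = 4.55 / 5.55 ≈ 0.8198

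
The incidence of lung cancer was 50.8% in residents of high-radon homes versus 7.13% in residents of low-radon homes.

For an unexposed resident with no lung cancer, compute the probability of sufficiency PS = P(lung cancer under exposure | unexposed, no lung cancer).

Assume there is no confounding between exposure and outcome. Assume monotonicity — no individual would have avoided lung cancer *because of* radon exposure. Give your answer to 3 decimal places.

PS ≈ 0.470

p₁ = 0.508, p₀ = 0.0713.
Under exogeneity and monotonicity, PS = (p₁ − p₀) / (1 − p₀).
PS = (0.508 − 0.0713) / (1 − 0.0713) = 0.4367 / 0.9287 ≈ 0.4702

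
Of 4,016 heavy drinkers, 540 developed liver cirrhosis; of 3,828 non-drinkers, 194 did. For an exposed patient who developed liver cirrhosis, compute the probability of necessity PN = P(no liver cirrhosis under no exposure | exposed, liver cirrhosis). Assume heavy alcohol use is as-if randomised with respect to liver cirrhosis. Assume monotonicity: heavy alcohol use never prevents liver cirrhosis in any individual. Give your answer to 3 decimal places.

p₁ = P(outcome | exposed) = 540/4016 = 0.13446
p₀ = P(outcome | unexposed) = 194/3828 = 0.050679
Under exogeneity and monotonicity, PN = (p₁ − p₀) / p₁.
PN = (0.13446 − 0.050679) / 0.13446 = 0.083783 / 0.13446 ≈ 0.6231

PN ≈ 0.623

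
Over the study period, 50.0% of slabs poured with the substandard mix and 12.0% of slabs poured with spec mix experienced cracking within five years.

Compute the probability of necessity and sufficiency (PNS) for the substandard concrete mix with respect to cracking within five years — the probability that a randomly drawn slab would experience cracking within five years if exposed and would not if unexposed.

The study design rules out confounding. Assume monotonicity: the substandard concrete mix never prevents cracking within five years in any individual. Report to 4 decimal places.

p₁ = 0.5, p₀ = 0.12.
Under exogeneity and monotonicity, PNS = p₁ − p₀.
PNS = 0.5 − 0.12 = 0.38

PNS ≈ 0.3800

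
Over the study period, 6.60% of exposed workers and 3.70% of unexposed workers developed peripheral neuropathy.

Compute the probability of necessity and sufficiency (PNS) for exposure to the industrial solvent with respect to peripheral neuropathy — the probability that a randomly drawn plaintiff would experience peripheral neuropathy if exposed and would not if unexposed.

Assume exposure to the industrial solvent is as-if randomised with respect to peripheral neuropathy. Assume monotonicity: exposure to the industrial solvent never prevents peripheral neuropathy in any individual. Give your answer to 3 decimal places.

p₁ = 0.066, p₀ = 0.037.
Under exogeneity and monotonicity, PNS = p₁ − p₀.
PNS = 0.066 − 0.037 = 0.029

PNS ≈ 0.029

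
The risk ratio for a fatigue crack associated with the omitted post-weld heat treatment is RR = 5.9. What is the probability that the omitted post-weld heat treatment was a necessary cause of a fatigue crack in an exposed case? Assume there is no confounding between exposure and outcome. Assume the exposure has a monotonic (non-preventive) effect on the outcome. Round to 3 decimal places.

Under exogeneity and monotonicity, PN = (RR − 1) / RR = 1 − 1/RR.
PN = (5.9 − 1) / 5.9 = 4.9 / 5.9 ≈ 0.8305

PN ≈ 0.831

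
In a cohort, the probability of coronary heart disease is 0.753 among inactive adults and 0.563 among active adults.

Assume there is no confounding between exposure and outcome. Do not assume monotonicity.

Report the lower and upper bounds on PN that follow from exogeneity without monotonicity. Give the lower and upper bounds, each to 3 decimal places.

0.252 ≤ PN ≤ 0.580

Let p₁ = 0.753, p₀ = 0.563.
Under exogeneity alone the bounds on PN are max{0,(p₁−p₀)/p₁} ≤ PN ≤ min{1,(1−p₀)/p₁}.
  lower = (p₁ − p₀)/p₁ = 0.19 / 0.753 ≈ 0.2523
  upper = min{1, (1 − p₀)/p₁} = 0.437 / 0.753 ≈ 0.5803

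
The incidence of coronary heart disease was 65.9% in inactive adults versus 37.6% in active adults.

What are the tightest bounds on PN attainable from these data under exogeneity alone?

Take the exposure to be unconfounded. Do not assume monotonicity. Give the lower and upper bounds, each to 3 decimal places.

p₁ = 0.659, p₀ = 0.376.
Under exogeneity alone the bounds on PN are max{0,(p₁−p₀)/p₁} ≤ PN ≤ min{1,(1−p₀)/p₁}.
  lower = (p₁ − p₀)/p₁ = 0.283 / 0.659 ≈ 0.4294
  upper = min{1, (1 − p₀)/p₁} = 0.624 / 0.659 ≈ 0.9469

0.429 ≤ PN ≤ 0.947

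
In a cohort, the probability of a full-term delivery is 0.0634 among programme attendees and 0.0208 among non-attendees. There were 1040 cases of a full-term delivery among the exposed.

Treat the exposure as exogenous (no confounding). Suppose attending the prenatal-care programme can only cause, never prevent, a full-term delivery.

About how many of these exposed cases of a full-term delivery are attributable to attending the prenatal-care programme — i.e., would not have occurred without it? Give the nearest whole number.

about 699 cases

Let p₁ = 0.0634, p₀ = 0.0208.
PN = (p₁ − p₀)/p₁ = (0.0634 − 0.0208) / 0.0634 ≈ 0.67192.
Attributable cases ≈ PN × (exposed cases) = 0.67192 × 1040 ≈ 698.80.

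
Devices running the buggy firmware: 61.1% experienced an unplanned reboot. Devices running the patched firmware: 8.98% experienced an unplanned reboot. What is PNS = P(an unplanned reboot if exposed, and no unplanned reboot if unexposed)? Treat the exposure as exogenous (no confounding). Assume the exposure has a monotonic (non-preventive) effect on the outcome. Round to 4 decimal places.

p₁ = 0.611, p₀ = 0.0898.
Under exogeneity and monotonicity, PNS = p₁ − p₀.
PNS = 0.611 − 0.0898 = 0.5212

PNS ≈ 0.5212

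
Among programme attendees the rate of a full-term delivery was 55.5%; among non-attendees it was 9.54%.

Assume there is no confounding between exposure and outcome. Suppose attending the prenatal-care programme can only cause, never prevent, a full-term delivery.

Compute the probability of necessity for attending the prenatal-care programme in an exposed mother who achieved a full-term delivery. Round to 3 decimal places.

PN ≈ 0.828

p₁ = 0.555, p₀ = 0.0954.
Under exogeneity and monotonicity, PN = (p₁ − p₀) / p₁.
PN = (0.555 − 0.0954) / 0.555 = 0.4596 / 0.555 ≈ 0.8281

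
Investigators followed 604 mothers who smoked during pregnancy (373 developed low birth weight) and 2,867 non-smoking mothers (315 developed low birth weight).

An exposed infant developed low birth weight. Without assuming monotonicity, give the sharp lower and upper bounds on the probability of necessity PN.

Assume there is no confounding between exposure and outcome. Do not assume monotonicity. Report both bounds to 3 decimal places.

0.822 ≤ PN ≤ 1.000

p₁ = P(outcome | exposed) = 373/604 = 0.61755
p₀ = P(outcome | unexposed) = 315/2867 = 0.10987
Under exogeneity alone the bounds on PN are max{0,(p₁−p₀)/p₁} ≤ PN ≤ min{1,(1−p₀)/p₁}.
  lower = (p₁ − p₀)/p₁ = 0.50768 / 0.61755 ≈ 0.8221
  upper = min{1, (1 − p₀)/p₁} = 0.89013 / 0.61755 ≈ 1.4414 → capped at 1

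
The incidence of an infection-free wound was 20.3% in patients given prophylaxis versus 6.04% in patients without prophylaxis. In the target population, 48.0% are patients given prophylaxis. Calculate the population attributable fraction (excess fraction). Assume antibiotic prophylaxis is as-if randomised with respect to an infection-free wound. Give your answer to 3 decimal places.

p₁ = 0.203, p₀ = 0.0604.
Overall risk P(Y=1) = π·p₁ + (1−π)·p₀ = 0.48×0.203 + 0.52×0.0604 = 0.12885.
Under exogeneity, PAF = [P(Y=1) − p₀] / P(Y=1).
PAF = (0.12885 − 0.0604) / 0.12885 ≈ 0.5312

PAF ≈ 0.531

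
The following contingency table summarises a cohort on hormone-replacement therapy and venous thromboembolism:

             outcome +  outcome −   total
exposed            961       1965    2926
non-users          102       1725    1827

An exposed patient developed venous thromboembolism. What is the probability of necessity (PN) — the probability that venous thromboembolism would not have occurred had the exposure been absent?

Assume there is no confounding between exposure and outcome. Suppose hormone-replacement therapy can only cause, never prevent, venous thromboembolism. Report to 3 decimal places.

p₁ = P(outcome | exposed) = 961/2926 = 0.32843
p₀ = P(outcome | unexposed) = 102/1827 = 0.055829
Under exogeneity and monotonicity, PN = (p₁ − p₀)/p₁.
PN = (0.32843 − 0.055829) / 0.32843 ≈ 0.8300

PN ≈ 0.830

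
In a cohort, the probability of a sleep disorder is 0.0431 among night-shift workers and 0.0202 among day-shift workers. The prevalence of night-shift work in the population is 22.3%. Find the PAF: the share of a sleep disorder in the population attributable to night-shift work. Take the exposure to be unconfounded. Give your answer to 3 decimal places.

PAF ≈ 0.202

Let p₁ = 0.0431, p₀ = 0.0202.
Overall risk P(Y=1) = π·p₁ + (1−π)·p₀ = 0.223×0.0431 + 0.777×0.0202 = 0.025307.
Under exogeneity, PAF = [P(Y=1) − p₀] / P(Y=1).
PAF = (0.025307 − 0.0202) / 0.025307 ≈ 0.2018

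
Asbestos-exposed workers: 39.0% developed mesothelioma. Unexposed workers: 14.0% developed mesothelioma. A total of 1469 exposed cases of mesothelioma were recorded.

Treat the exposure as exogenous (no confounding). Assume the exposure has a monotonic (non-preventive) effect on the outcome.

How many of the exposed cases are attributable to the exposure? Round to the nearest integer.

p₁ = 0.39, p₀ = 0.14.
PN = (p₁ − p₀)/p₁ = (0.39 − 0.14) / 0.39 ≈ 0.64103.
Attributable cases ≈ PN × (exposed cases) = 0.64103 × 1469 ≈ 941.67.

about 942 cases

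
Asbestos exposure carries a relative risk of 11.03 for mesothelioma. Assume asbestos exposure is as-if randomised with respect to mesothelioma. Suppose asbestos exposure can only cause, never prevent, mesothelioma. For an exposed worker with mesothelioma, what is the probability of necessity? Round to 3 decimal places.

Under exogeneity and monotonicity, PN = (RR − 1) / RR = 1 − 1/RR.
PN = (11.03 − 1) / 11.03 = 10.03 / 11.03 ≈ 0.9093

PN ≈ 0.909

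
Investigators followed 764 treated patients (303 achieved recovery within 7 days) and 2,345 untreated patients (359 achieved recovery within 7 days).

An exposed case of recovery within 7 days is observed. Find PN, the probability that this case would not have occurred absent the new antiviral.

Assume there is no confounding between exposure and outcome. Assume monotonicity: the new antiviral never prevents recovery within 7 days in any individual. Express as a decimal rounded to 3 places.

p₁ = P(outcome | exposed) = 303/764 = 0.3966
p₀ = P(outcome | unexposed) = 359/2345 = 0.15309
Under exogeneity and monotonicity, PN = (p₁ − p₀) / p₁.
PN = (0.3966 − 0.15309) / 0.3966 = 0.24351 / 0.3966 ≈ 0.6140

PN ≈ 0.614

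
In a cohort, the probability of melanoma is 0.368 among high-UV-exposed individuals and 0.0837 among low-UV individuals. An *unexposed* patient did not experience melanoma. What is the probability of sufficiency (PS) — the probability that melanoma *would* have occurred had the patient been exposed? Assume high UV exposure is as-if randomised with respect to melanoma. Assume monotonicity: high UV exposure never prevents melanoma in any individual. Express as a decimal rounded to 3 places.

PS ≈ 0.310

Let p₁ = 0.368, p₀ = 0.0837.
Under exogeneity and monotonicity, PS = (p₁ − p₀) / (1 − p₀).
PS = (0.368 − 0.0837) / (1 − 0.0837) = 0.2843 / 0.9163 ≈ 0.3103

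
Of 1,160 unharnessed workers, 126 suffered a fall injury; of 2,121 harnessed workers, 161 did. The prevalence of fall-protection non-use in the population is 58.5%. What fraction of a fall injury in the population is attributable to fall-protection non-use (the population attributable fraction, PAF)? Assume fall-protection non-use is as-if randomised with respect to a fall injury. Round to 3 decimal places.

PAF ≈ 0.201

p₁ = P(outcome | exposed) = 126/1160 = 0.10862
p₀ = P(outcome | unexposed) = 161/2121 = 0.075908
Overall risk P(Y=1) = π·p₁ + (1−π)·p₀ = 0.585×0.10862 + 0.415×0.075908 = 0.095045.
Under exogeneity, PAF = [P(Y=1) − p₀] / P(Y=1).
PAF = (0.095045 − 0.075908) / 0.095045 ≈ 0.2013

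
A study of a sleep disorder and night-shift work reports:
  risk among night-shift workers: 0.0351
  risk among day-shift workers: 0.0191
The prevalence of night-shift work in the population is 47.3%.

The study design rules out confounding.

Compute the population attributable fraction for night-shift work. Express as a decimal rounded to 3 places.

Let p₁ = 0.0351, p₀ = 0.0191.
Overall risk P(Y=1) = π·p₁ + (1−π)·p₀ = 0.473×0.0351 + 0.527×0.0191 = 0.026668.
Under exogeneity, PAF = [P(Y=1) − p₀] / P(Y=1).
PAF = (0.026668 − 0.0191) / 0.026668 ≈ 0.2838

PAF ≈ 0.284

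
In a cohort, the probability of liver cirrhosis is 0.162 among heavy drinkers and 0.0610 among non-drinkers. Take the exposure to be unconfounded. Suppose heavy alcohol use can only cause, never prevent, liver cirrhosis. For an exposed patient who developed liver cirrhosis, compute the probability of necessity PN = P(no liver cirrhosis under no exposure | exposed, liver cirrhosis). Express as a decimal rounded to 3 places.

PN ≈ 0.623

Let p₁ = 0.162, p₀ = 0.061.
Under exogeneity and monotonicity, PN = (p₁ − p₀) / p₁.
PN = (0.162 − 0.061) / 0.162 = 0.101 / 0.162 ≈ 0.6235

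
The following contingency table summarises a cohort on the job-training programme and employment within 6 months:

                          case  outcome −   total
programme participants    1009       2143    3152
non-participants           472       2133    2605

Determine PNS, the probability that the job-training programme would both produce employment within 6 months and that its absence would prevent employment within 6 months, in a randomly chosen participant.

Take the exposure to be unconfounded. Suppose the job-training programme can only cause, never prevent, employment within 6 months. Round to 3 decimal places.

p₁ = P(outcome | exposed) = 1009/3152 = 0.32011
p₀ = P(outcome | unexposed) = 472/2605 = 0.18119
Under exogeneity and monotonicity, PNS = p₁ − p₀.
PNS = 0.32011 − 0.18119 = 0.13892

PNS ≈ 0.139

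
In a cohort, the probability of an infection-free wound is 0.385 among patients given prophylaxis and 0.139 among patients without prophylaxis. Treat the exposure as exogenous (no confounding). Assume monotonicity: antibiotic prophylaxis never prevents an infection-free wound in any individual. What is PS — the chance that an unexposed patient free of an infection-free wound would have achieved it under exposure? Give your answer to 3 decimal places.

Let p₁ = 0.385, p₀ = 0.139.
Under exogeneity and monotonicity, PS = (p₁ − p₀) / (1 − p₀).
PS = (0.385 − 0.139) / (1 − 0.139) = 0.246 / 0.861 ≈ 0.2857

PS ≈ 0.286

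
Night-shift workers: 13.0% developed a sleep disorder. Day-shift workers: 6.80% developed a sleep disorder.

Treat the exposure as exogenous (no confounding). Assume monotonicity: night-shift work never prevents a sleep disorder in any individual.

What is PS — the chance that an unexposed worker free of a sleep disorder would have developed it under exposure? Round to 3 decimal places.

PS ≈ 0.067

p₁ = 0.13, p₀ = 0.068.
Under exogeneity and monotonicity, PS = (p₁ − p₀) / (1 − p₀).
PS = (0.13 − 0.068) / (1 − 0.068) = 0.062 / 0.932 ≈ 0.0665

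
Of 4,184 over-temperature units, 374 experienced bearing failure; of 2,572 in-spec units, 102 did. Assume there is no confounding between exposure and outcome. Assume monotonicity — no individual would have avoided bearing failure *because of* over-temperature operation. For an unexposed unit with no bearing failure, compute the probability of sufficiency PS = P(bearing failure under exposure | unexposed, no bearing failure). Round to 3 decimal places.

p₁ = P(outcome | exposed) = 374/4184 = 0.089388
p₀ = P(outcome | unexposed) = 102/2572 = 0.039658
Under exogeneity and monotonicity, PS = (p₁ − p₀) / (1 − p₀).
PS = (0.089388 − 0.039658) / (1 − 0.039658) = 0.04973 / 0.96034 ≈ 0.0518

PS ≈ 0.052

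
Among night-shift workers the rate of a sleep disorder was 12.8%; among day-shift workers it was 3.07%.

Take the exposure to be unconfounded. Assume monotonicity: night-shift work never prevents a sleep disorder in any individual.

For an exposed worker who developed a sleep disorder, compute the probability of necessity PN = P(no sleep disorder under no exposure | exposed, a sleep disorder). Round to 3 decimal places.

PN ≈ 0.760

p₁ = 0.128, p₀ = 0.0307.
Under exogeneity and monotonicity, PN = (p₁ − p₀) / p₁.
PN = (0.128 − 0.0307) / 0.128 = 0.0973 / 0.128 ≈ 0.7602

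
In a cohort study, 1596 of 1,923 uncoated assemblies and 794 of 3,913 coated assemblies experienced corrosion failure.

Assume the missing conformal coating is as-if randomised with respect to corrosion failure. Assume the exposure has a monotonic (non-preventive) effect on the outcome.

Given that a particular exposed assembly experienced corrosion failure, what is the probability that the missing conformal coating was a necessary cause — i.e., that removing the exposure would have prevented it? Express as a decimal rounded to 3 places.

PN ≈ 0.756

p₁ = P(outcome | exposed) = 1596/1923 = 0.82995
p₀ = P(outcome | unexposed) = 794/3913 = 0.20291
Under exogeneity and monotonicity, PN = (p₁ − p₀) / p₁.
PN = (0.82995 − 0.20291) / 0.82995 = 0.62704 / 0.82995 ≈ 0.7555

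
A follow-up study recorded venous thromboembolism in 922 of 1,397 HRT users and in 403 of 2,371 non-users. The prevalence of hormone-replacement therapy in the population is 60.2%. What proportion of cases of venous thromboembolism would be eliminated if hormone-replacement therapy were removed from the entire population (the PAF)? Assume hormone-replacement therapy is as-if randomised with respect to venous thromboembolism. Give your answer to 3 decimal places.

PAF ≈ 0.634

p₁ = P(outcome | exposed) = 922/1397 = 0.65999
p₀ = P(outcome | unexposed) = 403/2371 = 0.16997
Overall risk P(Y=1) = π·p₁ + (1−π)·p₀ = 0.602×0.65999 + 0.398×0.16997 = 0.46496.
Under exogeneity, PAF = [P(Y=1) − p₀] / P(Y=1).
PAF = (0.46496 − 0.16997) / 0.46496 ≈ 0.6344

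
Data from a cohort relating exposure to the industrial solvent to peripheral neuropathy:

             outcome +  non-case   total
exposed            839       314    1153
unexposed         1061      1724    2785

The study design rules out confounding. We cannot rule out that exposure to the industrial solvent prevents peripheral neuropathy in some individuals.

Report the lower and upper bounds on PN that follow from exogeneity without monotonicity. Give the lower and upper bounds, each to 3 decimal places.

0.476 ≤ PN ≤ 0.851

p₁ = P(outcome | exposed) = 839/1153 = 0.72767
p₀ = P(outcome | unexposed) = 1061/2785 = 0.38097
Under exogeneity alone the bounds on PN are max{0,(p₁−p₀)/p₁} ≤ PN ≤ min{1,(1−p₀)/p₁}.
  lower = (p₁ − p₀)/p₁ = 0.3467 / 0.72767 ≈ 0.4765
  upper = min{1, (1 − p₀)/p₁} = 0.61903 / 0.72767 ≈ 0.8507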